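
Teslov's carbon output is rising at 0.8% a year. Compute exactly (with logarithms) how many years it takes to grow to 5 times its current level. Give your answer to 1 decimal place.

t = ln(5) / ln(1 + 0.008) = 1.6094 / 0.007968 ≈ 201.98.

202.0 years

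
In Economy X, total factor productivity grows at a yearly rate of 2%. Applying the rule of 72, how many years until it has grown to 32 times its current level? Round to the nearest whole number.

roughly 180 years

Doubling time ≈ 72/2 = 36.00 years.
32 = 2^5, so 5 doublings → 180 years.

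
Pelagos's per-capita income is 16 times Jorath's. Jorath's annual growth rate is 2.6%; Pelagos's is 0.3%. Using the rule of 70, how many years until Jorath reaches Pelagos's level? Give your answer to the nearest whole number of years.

Jorath gains on Pelagos at 2.6% − 0.3% = 2.3 points a year.
At that relative rate the gap halves every 70/2.3 ≈ 30.43 years.
A 16 times gap closes after 4 halvings: 4 × 30.43 ≈ 122 years.

approximately 122 years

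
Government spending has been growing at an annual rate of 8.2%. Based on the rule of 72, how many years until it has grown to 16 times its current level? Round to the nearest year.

At 8.2% it doubles every 72/8.2 ≈ 8.78 years.
16× is 4 doublings, so 4 × 8.78 ≈ 35 years.

roughly 35 years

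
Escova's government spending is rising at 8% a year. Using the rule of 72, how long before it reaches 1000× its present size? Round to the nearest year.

90 years

One doubling takes 72/8 = 9.00 years.
1000× is log₂ 1000 ≈ 9.97 doublings, so ≈ 9.97 × 9.00 = 90 years.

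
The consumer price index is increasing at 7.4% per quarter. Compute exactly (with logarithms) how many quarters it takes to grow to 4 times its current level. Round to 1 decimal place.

t = ln(4) / ln(1 + 0.074) = 1.3863 / 0.071390 ≈ 19.42.

19.4 quarters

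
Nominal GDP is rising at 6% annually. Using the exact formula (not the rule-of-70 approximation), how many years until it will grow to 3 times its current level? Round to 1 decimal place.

t = ln(3) / ln(1 + 0.06) = 1.0986 / 0.058269 ≈ 18.85.

18.9 years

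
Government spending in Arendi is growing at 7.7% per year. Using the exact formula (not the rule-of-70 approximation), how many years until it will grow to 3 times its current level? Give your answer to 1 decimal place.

t = ln(3) / ln(1 + 0.077) = 1.0986 / 0.074179 ≈ 14.81.

14.8 years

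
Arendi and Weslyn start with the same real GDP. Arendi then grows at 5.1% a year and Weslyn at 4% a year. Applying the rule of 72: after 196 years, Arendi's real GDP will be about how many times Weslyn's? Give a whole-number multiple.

Only the 1.1-point difference matters.
72/1.1 ≈ 65.45 years per doubling of the ratio; 196 years gives 2.99 doublings, so ≈ 8×.

≈ 8 times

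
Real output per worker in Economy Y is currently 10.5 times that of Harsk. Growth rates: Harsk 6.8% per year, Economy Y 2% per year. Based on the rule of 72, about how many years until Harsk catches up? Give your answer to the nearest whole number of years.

51 years

Harsk gains on Economy Y at 6.8% − 2% = 4.8 points a year.
At that relative rate the gap halves every 72/4.8 ≈ 15.00 years.
A 10.5 times gap takes log₂(10.5) ≈ 3.39 halvings to close: 3.39 × 15.00 ≈ 51 years.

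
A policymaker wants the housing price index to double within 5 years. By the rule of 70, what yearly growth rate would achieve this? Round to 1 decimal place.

70 / 5 ≈ 14.00, so about 14.0% per year.

around 14.0%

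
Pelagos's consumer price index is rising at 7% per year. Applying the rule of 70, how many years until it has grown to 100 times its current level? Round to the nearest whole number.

66 years

At 7% it doubles every 70/7 ≈ 10.00 years.
Reaching 100× takes log₂(100) ≈ 6.64 doublings.
6.64 × 10.00 ≈ 66 years.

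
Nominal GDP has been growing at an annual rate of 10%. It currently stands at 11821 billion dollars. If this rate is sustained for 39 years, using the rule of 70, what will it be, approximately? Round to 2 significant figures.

Doubling time ≈ 70/10 = 7.00 years.
39 years is 39/7.00 ≈ 5.57 doublings, a factor of 2^5.57 ≈ 47.50.
11821 × 47.50 ≈ 560000 billion dollars.

about 560000 billion dollars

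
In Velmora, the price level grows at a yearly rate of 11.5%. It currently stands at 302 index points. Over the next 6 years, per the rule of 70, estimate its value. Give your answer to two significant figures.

It doubles every 70/11.5 ≈ 6.09 years, so 6 years is 0.99 doublings.
2^0.99 ≈ 1.99; 302 × 1.99 ≈ 600 index points.

600 index points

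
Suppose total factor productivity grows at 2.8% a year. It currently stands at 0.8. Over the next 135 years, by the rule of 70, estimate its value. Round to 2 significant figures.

It doubles every 70/2.8 ≈ 25.00 years, so 135 years is 5.40 doublings.
2^5.40 ≈ 42.22; 0.8 × 42.22 ≈ 34.

roughly 34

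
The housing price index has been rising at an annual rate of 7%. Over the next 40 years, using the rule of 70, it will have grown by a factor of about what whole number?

about 16 times

At 7% one doubling takes ≈ 10.00 years; 40 years is 4 of them, so ×16.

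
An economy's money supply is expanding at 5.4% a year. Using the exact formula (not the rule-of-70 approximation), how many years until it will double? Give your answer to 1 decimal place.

13.2 years

t = ln(2) / ln(1 + 0.054) = 0.6931 / 0.052592 ≈ 13.18.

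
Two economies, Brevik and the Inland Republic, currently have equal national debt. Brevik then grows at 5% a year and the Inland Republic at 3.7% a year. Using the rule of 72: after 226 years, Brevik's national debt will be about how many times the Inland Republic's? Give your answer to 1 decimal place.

around 16.9 times

Brevik pulls ahead at 1.3 pp per year, so the ratio doubles every 72/1.3 ≈ 55.38 years.
In 226 years that's 4.08 doublings: 2^4.08 ≈ 16.9.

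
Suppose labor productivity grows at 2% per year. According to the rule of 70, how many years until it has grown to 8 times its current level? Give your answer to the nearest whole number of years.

around 105 years

Doubling time ≈ 70/2 = 35.00 years.
8× is 3 doublings, so 3 × 35.00 ≈ 105 years.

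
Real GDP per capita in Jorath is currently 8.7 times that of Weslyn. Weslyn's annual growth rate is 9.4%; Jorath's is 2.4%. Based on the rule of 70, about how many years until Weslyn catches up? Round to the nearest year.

about 31 years

The growth-rate gap is 9.4% − 2.4% = 7 percentage points.
So the ratio between them halves every 70/7 ≈ 10.00 years.
An 8.7 times gap takes log₂(8.7) ≈ 3.12 halvings to close: 3.12 × 10.00 ≈ 31 years.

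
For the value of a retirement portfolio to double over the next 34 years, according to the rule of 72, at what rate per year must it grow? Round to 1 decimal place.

around 2.1%

72 / 34 ≈ 2.12, so about 2.1% per year.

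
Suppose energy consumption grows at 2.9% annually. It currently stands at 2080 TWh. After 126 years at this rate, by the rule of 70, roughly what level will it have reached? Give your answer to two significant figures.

It doubles every 70/2.9 ≈ 24.14 years, so 126 years is 5.22 doublings.
2^5.22 ≈ 37.27; 2080 × 37.27 ≈ 78000 TWh.

approximately 78000 TWh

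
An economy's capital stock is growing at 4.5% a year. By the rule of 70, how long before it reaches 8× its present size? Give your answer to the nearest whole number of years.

47 years

Doubling time ≈ 70/4.5 = 15.56 years.
8× is 3 doublings, so 3 × 15.56 ≈ 47 years.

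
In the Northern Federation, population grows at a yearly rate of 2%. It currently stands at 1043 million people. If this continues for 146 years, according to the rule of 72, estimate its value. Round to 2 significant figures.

≈ 17000 million people

It doubles every 72/2 ≈ 36.00 years, so 146 years is 4.06 doublings.
2^4.06 ≈ 16.68; 1043 × 16.68 ≈ 17000 million people.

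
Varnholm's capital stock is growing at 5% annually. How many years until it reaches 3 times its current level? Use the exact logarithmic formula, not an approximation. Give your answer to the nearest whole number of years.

23 years

t = ln(3) / ln(1 + 0.05) = 1.0986 / 0.048790 ≈ 22.52.
≈ 23 years.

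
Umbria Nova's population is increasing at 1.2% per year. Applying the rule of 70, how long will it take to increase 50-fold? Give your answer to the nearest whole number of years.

≈ 329 years

At 1.2% it doubles every 70/1.2 ≈ 58.33 years.
50× is log₂ 50 ≈ 5.64 doublings, so ≈ 5.64 × 58.33 = 329 years.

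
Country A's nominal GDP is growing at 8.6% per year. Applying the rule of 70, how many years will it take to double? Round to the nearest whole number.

around 8 years

Doubling time ≈ 70 / 8.6 = 8.14 years.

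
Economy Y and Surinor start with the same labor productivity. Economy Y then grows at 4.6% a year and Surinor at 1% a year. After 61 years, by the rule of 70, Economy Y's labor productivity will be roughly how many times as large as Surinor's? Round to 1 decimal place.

Rate gap = 4.6% − 1% = 3.6 points.
The ratio doubles every 70/3.6 ≈ 19.44 years.
61/19.44 ≈ 3.14 doublings → ratio ≈ 2^3.14 ≈ 8.8.

around 8.8 times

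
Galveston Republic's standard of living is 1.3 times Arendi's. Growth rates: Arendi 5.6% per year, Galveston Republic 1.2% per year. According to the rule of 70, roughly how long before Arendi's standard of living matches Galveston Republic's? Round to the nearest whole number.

The growth-rate gap is 5.6% − 1.2% = 4.4 percentage points.
So the ratio between them halves every 70/4.4 ≈ 15.91 years.
A 1.3 times gap takes log₂(1.3) ≈ 0.38 halvings to close: 0.38 × 15.91 ≈ 6 years.

≈ 6 years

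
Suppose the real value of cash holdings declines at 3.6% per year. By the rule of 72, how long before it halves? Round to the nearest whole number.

Falling at 3.6%, it halves about every 72/3.6 = 20.00 years.

about 20 years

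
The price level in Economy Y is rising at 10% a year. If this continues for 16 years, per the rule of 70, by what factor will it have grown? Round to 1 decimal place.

around 4.9 times

Doubles every ≈ 7.00 years (70/10).
16 years is 2.29 doublings; 2^2.29 ≈ 4.9×.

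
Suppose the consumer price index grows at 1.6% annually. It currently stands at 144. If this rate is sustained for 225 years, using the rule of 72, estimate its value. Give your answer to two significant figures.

Doubling time ≈ 72/1.6 = 45.00 years.
225 years is 225/45.00 ≈ 5.00 doublings, a factor of 2^5.00 ≈ 32.00.
144 × 32.00 ≈ 4600.

about 4600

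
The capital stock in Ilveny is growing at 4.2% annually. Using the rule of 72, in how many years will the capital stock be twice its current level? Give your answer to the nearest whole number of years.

72/4.2 ≈ 17.14, so it doubles roughly every 17 years.

roughly 17 years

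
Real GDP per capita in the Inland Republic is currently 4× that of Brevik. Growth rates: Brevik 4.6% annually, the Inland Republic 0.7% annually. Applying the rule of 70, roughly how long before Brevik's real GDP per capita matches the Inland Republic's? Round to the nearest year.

What matters is the difference: 3.9 pp.
Rule of 70 on the gap: the ratio halves every 70/3.9 ≈ 17.95 years.
A 4× gap closes after 2 halvings: 2 × 17.95 ≈ 36 years.

≈ 36 years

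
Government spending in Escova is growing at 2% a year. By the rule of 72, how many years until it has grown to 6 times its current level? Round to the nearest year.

Doubling time ≈ 72/2 = 36.00 years.
6× is log₂ 6 ≈ 2.58 doublings, so ≈ 2.58 × 36.00 = 93 years.

roughly 93 years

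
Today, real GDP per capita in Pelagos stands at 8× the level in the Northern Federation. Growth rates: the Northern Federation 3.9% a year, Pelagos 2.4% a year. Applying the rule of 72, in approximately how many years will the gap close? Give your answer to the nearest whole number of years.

What matters is the difference: 1.5 pp.
Rule of 72 on the gap: the ratio halves every 72/1.5 ≈ 48.00 years.
An 8× gap closes after 3 halvings: 3 × 48.00 ≈ 144 years.

about 144 years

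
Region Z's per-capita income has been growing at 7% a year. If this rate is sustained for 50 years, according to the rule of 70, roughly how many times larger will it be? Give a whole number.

32 times

At 7% one doubling takes ≈ 10.00 years; 50 years is 5 of them, so ×32.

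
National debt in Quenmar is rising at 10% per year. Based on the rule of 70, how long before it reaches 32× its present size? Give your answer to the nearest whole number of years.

Doubling time ≈ 70/10 = 7.00 years.
32× is 5 doublings, so 5 × 7.00 ≈ 35 years.

approximately 35 years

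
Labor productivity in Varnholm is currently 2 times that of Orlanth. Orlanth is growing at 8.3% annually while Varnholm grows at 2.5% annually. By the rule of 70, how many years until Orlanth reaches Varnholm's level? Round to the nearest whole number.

Orlanth gains on Varnholm at 8.3% − 2.5% = 5.8 points a year.
At that relative rate the gap halves every 70/5.8 ≈ 12.07 years.
A 2 times gap closes after 1 halving: 1 × 12.07 ≈ 12 years.

around 12 years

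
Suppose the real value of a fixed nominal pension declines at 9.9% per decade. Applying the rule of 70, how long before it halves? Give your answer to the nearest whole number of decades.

The rule works in reverse for decay: 70/9.9 ≈ 7.07 decades to halve.

≈ 7 decades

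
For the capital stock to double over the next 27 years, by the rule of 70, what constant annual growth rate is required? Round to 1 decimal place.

≈ 2.6%

70 / 27 ≈ 2.59, so about 2.6% annually.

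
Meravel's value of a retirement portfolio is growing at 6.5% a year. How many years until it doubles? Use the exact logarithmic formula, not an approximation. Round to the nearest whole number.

11 years

t = ln(2) / ln(1 + 0.065) = 0.6931 / 0.062975 ≈ 11.01.
≈ 11 years.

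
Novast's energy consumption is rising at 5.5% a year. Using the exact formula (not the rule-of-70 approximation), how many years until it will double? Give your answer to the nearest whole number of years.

t = ln(2) / ln(1 + 0.055) = 0.6931 / 0.053541 ≈ 12.95.
≈ 13 years.

13 years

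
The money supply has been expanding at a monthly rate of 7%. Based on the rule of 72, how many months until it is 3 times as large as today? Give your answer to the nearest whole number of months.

≈ 16 months

One doubling takes 72/7 = 10.29 months.
3× is log₂ 3 ≈ 1.58 doublings, so ≈ 1.58 × 10.29 = 16 months.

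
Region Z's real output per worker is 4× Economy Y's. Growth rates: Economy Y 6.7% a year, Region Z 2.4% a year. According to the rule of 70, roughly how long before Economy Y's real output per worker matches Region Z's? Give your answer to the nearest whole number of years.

roughly 33 years

What matters is the difference: 4.3 pp.
Rule of 70 on the gap: the ratio halves every 70/4.3 ≈ 16.28 years.
A 4× gap closes after 2 halvings: 2 × 16.28 ≈ 33 years.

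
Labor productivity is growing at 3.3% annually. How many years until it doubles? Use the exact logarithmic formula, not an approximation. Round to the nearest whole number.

t = ln(2) / ln(1 + 0.033) = 0.6931 / 0.032467 ≈ 21.35.
≈ 21 years.

21 years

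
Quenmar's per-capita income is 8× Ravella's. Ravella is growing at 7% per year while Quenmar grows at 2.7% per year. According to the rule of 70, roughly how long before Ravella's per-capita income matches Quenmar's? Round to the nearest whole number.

The growth-rate gap is 7% − 2.7% = 4.3 percentage points.
So the ratio between them halves every 70/4.3 ≈ 16.28 years.
An 8× gap closes after 3 halvings: 3 × 16.28 ≈ 49 years.

roughly 49 years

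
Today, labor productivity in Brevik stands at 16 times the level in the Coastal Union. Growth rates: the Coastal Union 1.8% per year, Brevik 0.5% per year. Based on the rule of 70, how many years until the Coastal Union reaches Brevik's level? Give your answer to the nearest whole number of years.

roughly 215 years

The growth-rate gap is 1.8% − 0.5% = 1.3 percentage points.
So the ratio between them halves every 70/1.3 ≈ 53.85 years.
A 16 times gap closes after 4 halvings: 4 × 53.85 ≈ 215 years.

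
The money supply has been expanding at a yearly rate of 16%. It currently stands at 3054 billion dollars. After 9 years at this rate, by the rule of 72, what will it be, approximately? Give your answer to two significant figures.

≈ 12000 billion dollars

Doubling time ≈ 72/16 = 4.50 years.
9 years is 9/4.50 ≈ 2.00 doublings, a factor of 2^2.00 ≈ 4.00.
3054 × 4.00 ≈ 12000 billion dollars.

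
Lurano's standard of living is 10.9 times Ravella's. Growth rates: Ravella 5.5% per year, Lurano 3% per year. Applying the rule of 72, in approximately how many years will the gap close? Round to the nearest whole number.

around 99 years

The growth-rate gap is 5.5% − 3% = 2.5 percentage points.
So the ratio between them halves every 72/2.5 ≈ 28.80 years.
A 10.9 times gap takes log₂(10.9) ≈ 3.45 halvings to close: 3.45 × 28.80 ≈ 99 years.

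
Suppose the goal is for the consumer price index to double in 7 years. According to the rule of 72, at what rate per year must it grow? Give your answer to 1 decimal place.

10.3%

72 / 7 ≈ 10.29, so about 10.3% per year.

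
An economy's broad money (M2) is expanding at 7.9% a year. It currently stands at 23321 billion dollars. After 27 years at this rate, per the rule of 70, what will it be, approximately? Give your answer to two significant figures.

roughly 190000 billion dollars

It doubles every 70/7.9 ≈ 8.86 years, so 27 years is 3.05 doublings.
2^3.05 ≈ 8.28; 23321 × 8.28 ≈ 190000 billion dollars.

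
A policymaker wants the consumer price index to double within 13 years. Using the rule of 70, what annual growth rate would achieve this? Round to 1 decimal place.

70 / 13 ≈ 5.38, so about 5.4% a year.

5.4%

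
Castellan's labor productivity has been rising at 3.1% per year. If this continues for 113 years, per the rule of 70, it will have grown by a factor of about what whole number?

Doubling time ≈ 70/3.1 = 22.58 years.
113/22.58 ≈ 5 doublings, so about 2^5 = 32×.

32 times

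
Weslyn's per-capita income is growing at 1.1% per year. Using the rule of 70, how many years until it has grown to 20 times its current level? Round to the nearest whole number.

approximately 275 years

At 1.1% it doubles every 70/1.1 ≈ 63.64 years.
20× is log₂ 20 ≈ 4.32 doublings, so ≈ 4.32 × 63.64 = 275 years.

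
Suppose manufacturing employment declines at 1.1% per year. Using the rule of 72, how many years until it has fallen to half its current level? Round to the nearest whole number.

Falling at 1.1%, it halves about every 72/1.1 = 65.45 years.

about 65 years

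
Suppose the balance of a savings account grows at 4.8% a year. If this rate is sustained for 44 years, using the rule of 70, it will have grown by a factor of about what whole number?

roughly 8 times

70/4.8 ≈ 14.58 years per doubling.
44 years fits 3 doublings: 2^3 = 8.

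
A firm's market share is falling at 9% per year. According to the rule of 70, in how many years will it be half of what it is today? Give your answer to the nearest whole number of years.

≈ 8 years

Halving time ≈ 70 / 9 = 7.78 → 8 years.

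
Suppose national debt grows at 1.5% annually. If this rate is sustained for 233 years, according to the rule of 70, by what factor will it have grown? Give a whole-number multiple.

Doubling time ≈ 70/1.5 = 46.67 years.
233/46.67 ≈ 5 doublings, so about 2^5 = 32×.

about 32 times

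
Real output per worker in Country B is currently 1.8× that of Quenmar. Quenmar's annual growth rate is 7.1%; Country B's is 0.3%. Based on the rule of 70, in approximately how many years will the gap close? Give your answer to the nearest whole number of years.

The growth-rate gap is 7.1% − 0.3% = 6.8 percentage points.
So the ratio between them halves every 70/6.8 ≈ 10.29 years.
A 1.8× gap takes log₂(1.8) ≈ 0.85 halvings to close: 0.85 × 10.29 ≈ 9 years.

roughly 9 years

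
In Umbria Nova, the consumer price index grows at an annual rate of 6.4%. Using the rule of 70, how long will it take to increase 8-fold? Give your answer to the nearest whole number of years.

roughly 33 years

Doubling time ≈ 70/6.4 = 10.94 years.
Getting to 8× needs 3 doublings: 3 × 10.94 ≈ 33 years.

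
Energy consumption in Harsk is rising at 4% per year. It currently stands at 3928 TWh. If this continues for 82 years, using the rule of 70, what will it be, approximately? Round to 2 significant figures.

100000 TWh

Doubling time ≈ 70/4 = 17.50 years.
82 years is 82/17.50 ≈ 4.69 doublings, a factor of 2^4.69 ≈ 25.81.
3928 × 25.81 ≈ 100000 TWh.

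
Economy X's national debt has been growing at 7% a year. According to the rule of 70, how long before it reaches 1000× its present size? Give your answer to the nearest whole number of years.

One doubling takes 70/7 = 10.00 years.
1000× is log₂ 1000 ≈ 9.97 doublings, so ≈ 9.97 × 10.00 = 100 years.

100 years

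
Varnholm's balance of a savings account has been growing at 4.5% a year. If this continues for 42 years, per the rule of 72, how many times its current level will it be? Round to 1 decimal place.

around 6.2 times

Doubling time ≈ 72/4.5 = 16.00 years.
42 years / 16.00 ≈ 2.63 doublings → factor 2^2.63 ≈ 6.2.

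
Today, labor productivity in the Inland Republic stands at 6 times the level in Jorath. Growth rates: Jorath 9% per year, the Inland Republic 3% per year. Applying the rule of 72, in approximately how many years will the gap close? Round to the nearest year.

approximately 31 years

Jorath gains on the Inland Republic at 9% − 3% = 6 points a year.
At that relative rate the gap halves every 72/6 ≈ 12.00 years.
A 6 times gap takes log₂(6) ≈ 2.58 halvings to close: 2.58 × 12.00 ≈ 31 years.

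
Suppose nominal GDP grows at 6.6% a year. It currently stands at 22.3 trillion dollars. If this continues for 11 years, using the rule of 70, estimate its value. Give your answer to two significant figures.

46 trillion dollars

Doubling time ≈ 70/6.6 = 10.61 years.
11 years is 11/10.61 ≈ 1.04 doublings, a factor of 2^1.04 ≈ 2.06.
22.3 × 2.06 ≈ 46 trillion dollars.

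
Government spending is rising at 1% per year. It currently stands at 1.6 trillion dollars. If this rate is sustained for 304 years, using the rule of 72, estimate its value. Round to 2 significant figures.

It doubles every 72/1 ≈ 72.00 years, so 304 years is 4.22 doublings.
2^4.22 ≈ 18.64; 1.6 × 18.64 ≈ 30 trillion dollars.

≈ 30 trillion dollars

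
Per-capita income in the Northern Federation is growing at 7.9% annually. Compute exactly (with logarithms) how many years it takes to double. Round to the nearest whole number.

9 years

t = ln(2) / ln(1 + 0.079) = 0.6931 / 0.076035 ≈ 9.12.
≈ 9 years.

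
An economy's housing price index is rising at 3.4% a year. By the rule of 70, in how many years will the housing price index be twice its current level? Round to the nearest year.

roughly 21 years

At 3.4%, doubling takes about 70/3.4 = 20.59 years.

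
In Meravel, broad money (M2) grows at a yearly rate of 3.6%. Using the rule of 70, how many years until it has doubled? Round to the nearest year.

70/3.6 ≈ 19.44, so it doubles roughly every 19 years.

around 19 years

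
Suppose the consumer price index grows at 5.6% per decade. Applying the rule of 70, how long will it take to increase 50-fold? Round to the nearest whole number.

71 decades

Doubling time ≈ 70/5.6 = 12.50 decades.
50× is log₂ 50 ≈ 5.64 doublings, so ≈ 5.64 × 12.50 = 71 decades.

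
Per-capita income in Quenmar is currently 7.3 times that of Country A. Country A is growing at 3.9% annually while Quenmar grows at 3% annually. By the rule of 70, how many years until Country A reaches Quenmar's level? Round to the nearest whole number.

Country A gains on Quenmar at 3.9% − 3% = 0.9 points a year.
At that relative rate the gap halves every 70/0.9 ≈ 77.78 years.
A 7.3 times gap takes log₂(7.3) ≈ 2.87 halvings to close: 2.87 × 77.78 ≈ 223 years.

about 223 years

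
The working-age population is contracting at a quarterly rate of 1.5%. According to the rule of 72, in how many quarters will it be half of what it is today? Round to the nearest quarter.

Halving time ≈ 72 / 1.5 = 48.00 → 48 quarters.

around 48 quarters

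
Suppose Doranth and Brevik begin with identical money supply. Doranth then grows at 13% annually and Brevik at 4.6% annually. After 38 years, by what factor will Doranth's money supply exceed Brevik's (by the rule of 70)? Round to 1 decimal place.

about 23.6 times

Rate gap = 13% − 4.6% = 8.4 points.
The ratio doubles every 70/8.4 ≈ 8.33 years.
38/8.33 ≈ 4.56 doublings → ratio ≈ 2^4.56 ≈ 23.6.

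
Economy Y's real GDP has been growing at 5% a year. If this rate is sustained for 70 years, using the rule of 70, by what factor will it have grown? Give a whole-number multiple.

Doubling time ≈ 70/5 = 14.00 years.
70/14.00 ≈ 5 doublings, so about 2^5 = 32×.

32 times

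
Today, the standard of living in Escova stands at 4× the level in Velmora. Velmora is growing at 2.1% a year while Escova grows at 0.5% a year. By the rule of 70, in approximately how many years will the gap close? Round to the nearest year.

What matters is the difference: 1.6 pp.
Rule of 70 on the gap: the ratio halves every 70/1.6 ≈ 43.75 years.
A 4× gap closes after 2 halvings: 2 × 43.75 ≈ 88 years.

around 88 years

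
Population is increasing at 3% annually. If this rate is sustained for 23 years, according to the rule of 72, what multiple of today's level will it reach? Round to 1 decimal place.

roughly 1.9 times

Doubles every ≈ 24.00 years (72/3).
23 years is 0.96 doublings; 2^0.96 ≈ 1.9×.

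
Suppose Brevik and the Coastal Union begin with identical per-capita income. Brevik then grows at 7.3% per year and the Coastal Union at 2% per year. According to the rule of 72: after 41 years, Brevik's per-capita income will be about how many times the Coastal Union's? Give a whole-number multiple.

≈ 8 times

Brevik pulls ahead at 5.3 pp per year, so the ratio doubles every 72/5.3 ≈ 13.58 years.
In 41 years that's 3.02 doublings: 2^3.02 ≈ 8.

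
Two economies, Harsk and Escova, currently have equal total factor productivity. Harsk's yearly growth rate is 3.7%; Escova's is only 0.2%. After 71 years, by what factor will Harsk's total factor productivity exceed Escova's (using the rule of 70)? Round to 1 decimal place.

Only the 3.5-point difference matters.
70/3.5 ≈ 20.00 years per doubling of the ratio; 71 years gives 3.55 doublings, so ≈ 11.7×.

around 11.7 times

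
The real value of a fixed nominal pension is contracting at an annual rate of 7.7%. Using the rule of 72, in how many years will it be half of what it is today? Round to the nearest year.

The rule works in reverse for decay: 72/7.7 ≈ 9.35 years to halve.

9 years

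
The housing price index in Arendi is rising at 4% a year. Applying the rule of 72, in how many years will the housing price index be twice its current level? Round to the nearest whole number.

18 years

72/4 ≈ 18.00, so it doubles roughly every 18 years.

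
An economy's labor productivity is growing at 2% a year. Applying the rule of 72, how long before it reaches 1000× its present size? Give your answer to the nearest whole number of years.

Doubling time ≈ 72/2 = 36.00 years.
Reaching 1000× takes log₂(1000) ≈ 9.97 doublings.
9.97 × 36.00 ≈ 359 years.

around 359 years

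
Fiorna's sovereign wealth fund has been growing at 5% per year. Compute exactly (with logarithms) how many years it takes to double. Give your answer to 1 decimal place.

t = ln(2) / ln(1 + 0.05) = 0.6931 / 0.048790 ≈ 14.21.

14.2 years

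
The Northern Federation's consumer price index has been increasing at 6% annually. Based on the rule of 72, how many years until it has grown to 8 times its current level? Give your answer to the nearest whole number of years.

Doubling time ≈ 72/6 = 12.00 years.
8× is 3 doublings, so 3 × 12.00 ≈ 36 years.

around 36 years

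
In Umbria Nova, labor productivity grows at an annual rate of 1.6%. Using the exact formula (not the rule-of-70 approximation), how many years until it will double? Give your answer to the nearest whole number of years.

44 years

t = ln(2) / ln(1 + 0.016) = 0.6931 / 0.015873 ≈ 43.67.
≈ 44 years.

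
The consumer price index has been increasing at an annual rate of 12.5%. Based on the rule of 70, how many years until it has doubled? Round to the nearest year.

about 6 years

At 12.5%, doubling takes about 70/12.5 = 5.60 years.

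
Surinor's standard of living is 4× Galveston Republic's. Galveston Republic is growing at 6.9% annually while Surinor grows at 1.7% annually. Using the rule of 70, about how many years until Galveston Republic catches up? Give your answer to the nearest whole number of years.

roughly 27 years

Galveston Republic gains on Surinor at 6.9% − 1.7% = 5.2 points a year.
At that relative rate the gap halves every 70/5.2 ≈ 13.46 years.
A 4× gap closes after 2 halvings: 2 × 13.46 ≈ 27 years.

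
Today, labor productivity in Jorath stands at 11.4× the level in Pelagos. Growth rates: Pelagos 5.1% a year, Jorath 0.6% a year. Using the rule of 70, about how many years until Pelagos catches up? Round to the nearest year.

Pelagos gains on Jorath at 5.1% − 0.6% = 4.5 points a year.
At that relative rate the gap halves every 70/4.5 ≈ 15.56 years.
An 11.4× gap takes log₂(11.4) ≈ 3.51 halvings to close: 3.51 × 15.56 ≈ 55 years.

≈ 55 years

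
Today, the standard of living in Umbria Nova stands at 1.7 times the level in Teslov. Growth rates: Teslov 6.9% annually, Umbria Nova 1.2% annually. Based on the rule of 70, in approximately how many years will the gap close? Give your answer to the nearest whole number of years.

Teslov gains on Umbria Nova at 6.9% − 1.2% = 5.7 points a year.
At that relative rate the gap halves every 70/5.7 ≈ 12.28 years.
A 1.7 times gap takes log₂(1.7) ≈ 0.77 halvings to close: 0.77 × 12.28 ≈ 9 years.

around 9 years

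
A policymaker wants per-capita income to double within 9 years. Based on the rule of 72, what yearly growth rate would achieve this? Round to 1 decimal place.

approximately 8.0%

72 / 9 ≈ 8.00, so about 8.0% per year.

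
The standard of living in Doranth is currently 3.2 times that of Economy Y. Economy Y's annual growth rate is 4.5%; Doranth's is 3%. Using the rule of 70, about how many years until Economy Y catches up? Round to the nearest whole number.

The growth-rate gap is 4.5% − 3% = 1.5 percentage points.
So the ratio between them halves every 70/1.5 ≈ 46.67 years.
A 3.2 times gap takes log₂(3.2) ≈ 1.68 halvings to close: 1.68 × 46.67 ≈ 78 years.

roughly 78 years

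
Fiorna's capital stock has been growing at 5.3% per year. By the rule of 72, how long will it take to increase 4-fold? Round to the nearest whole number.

27 years

At 5.3% it doubles every 72/5.3 ≈ 13.58 years.
Getting to 4× needs 2 doublings: 2 × 13.58 ≈ 27 years.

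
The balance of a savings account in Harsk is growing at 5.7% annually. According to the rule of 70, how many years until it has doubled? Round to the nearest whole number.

about 12 years

At 5.7%, doubling takes about 70/5.7 = 12.28 years.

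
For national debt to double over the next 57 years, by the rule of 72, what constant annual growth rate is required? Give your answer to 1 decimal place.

≈ 1.3% annually

72 / 57 ≈ 1.26, so about 1.3% annually.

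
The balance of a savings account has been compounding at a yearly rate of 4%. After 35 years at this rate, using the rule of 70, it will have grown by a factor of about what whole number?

Doubling time ≈ 70/4 = 17.50 years.
35/17.50 ≈ 2 doublings, so about 2^2 = 4×.

about 4 times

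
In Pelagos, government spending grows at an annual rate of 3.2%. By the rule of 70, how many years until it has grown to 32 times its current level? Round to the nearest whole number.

≈ 109 years

At 3.2% it doubles every 70/3.2 ≈ 21.88 years.
32 = 2^5, so 5 doublings → 109 years.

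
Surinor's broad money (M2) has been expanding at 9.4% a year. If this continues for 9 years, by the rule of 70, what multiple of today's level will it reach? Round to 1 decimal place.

Doubling time ≈ 70/9.4 = 7.45 years.
9 years / 7.45 ≈ 1.21 doublings → factor 2^1.21 ≈ 2.3.

around 2.3 times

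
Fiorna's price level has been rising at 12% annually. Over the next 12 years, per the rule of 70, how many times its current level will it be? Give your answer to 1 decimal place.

4.2 times

Doubling time ≈ 70/12 = 5.83 years.
12 years / 5.83 ≈ 2.06 doublings → factor 2^2.06 ≈ 4.2.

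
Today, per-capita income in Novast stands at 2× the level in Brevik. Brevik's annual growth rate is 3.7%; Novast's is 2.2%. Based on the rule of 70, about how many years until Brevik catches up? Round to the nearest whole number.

The growth-rate gap is 3.7% − 2.2% = 1.5 percentage points.
So the ratio between them halves every 70/1.5 ≈ 46.67 years.
A 2× gap closes after 1 halving: 1 × 46.67 ≈ 47 years.

≈ 47 years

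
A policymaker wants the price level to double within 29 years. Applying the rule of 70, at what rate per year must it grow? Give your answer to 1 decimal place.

70 / 29 ≈ 2.41, so about 2.4% per year.

around 2.4%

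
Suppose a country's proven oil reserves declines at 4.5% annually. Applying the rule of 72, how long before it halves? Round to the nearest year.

The rule works in reverse for decay: 72/4.5 ≈ 16.00 years to halve.

around 16 years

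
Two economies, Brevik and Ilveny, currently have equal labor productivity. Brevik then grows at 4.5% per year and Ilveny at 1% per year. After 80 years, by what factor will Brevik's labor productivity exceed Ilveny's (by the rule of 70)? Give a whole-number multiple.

about 16 times

Brevik pulls ahead at 3.5 pp per year, so the ratio doubles every 70/3.5 ≈ 20.00 years.
In 80 years that's 4.00 doublings: 2^4.00 ≈ 16.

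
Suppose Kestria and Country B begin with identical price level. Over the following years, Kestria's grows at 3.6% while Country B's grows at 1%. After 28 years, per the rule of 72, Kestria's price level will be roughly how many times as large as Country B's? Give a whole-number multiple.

≈ 2 times

Kestria pulls ahead at 2.6 pp per year, so the ratio doubles every 72/2.6 ≈ 27.69 years.
In 28 years that's 1.01 doublings: 2^1.01 ≈ 2.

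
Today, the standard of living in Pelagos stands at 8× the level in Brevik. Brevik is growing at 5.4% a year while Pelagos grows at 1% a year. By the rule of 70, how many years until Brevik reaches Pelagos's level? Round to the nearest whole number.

approximately 48 years

Brevik gains on Pelagos at 5.4% − 1% = 4.4 points a year.
At that relative rate the gap halves every 70/4.4 ≈ 15.91 years.
An 8× gap closes after 3 halvings: 3 × 15.91 ≈ 48 years.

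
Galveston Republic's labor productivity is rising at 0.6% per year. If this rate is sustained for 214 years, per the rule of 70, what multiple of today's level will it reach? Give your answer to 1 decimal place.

Doubling time ≈ 70/0.6 = 116.67 years.
214 years / 116.67 ≈ 1.83 doublings → factor 2^1.83 ≈ 3.6.

3.6 times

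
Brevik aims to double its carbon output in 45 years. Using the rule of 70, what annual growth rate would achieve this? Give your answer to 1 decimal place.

1.6%

70 / 45 ≈ 1.56, so about 1.6% a year.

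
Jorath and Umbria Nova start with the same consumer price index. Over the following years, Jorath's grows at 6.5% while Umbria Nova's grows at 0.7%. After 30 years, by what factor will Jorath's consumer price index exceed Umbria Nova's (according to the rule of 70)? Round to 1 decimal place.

Rate gap = 6.5% − 0.7% = 5.8 points.
The ratio doubles every 70/5.8 ≈ 12.07 years.
30/12.07 ≈ 2.49 doublings → ratio ≈ 2^2.49 ≈ 5.6.

roughly 5.6 times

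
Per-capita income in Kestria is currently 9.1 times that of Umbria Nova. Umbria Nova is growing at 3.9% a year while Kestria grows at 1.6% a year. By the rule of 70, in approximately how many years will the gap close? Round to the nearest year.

about 97 years

The growth-rate gap is 3.9% − 1.6% = 2.3 percentage points.
So the ratio between them halves every 70/2.3 ≈ 30.43 years.
A 9.1 times gap takes log₂(9.1) ≈ 3.19 halvings to close: 3.19 × 30.43 ≈ 97 years.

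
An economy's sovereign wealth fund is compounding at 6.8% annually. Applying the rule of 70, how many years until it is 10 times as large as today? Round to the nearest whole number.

≈ 34 years

One doubling takes 70/6.8 = 10.29 years.
Reaching 10× takes log₂(10) ≈ 3.32 doublings.
3.32 × 10.29 ≈ 34 years.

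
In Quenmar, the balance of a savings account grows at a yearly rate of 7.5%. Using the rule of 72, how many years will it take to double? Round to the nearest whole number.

Doubling time ≈ 72 / 7.5 = 9.60 years.

≈ 10 years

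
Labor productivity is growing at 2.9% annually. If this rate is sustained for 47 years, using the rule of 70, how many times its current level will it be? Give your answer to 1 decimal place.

Doubling time ≈ 70/2.9 = 24.14 years.
47 years / 24.14 ≈ 1.95 doublings → factor 2^1.95 ≈ 3.9.

roughly 3.9 times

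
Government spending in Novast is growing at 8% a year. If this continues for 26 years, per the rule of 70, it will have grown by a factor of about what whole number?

about 8 times

At 8% one doubling takes ≈ 8.75 years; 26 years is 3 of them, so ×8.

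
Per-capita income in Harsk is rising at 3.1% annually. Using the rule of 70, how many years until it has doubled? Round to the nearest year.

At 3.1%, doubling takes about 70/3.1 = 22.58 years.

around 23 years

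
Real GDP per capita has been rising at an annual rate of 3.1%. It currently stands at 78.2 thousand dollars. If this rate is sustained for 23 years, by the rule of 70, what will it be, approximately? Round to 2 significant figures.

around 160 thousand dollars

Doubling time ≈ 70/3.1 = 22.58 years.
23 years is 23/22.58 ≈ 1.02 doublings, a factor of 2^1.02 ≈ 2.03.
78.2 × 2.03 ≈ 160 thousand dollars.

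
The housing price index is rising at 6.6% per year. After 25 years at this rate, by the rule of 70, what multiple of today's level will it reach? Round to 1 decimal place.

Doubling time ≈ 70/6.6 = 10.61 years.
25 years / 10.61 ≈ 2.36 doublings → factor 2^2.36 ≈ 5.1.

around 5.1 times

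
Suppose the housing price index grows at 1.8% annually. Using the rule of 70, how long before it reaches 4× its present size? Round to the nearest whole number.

Doubling time ≈ 70/1.8 = 38.89 years.
4 = 2^2, so 2 doublings → 78 years.

≈ 78 years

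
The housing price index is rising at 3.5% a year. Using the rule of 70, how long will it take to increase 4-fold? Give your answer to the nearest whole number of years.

At 3.5% it doubles every 70/3.5 ≈ 20.00 years.
4× is 2 doublings, so 2 × 20.00 ≈ 40 years.

roughly 40 years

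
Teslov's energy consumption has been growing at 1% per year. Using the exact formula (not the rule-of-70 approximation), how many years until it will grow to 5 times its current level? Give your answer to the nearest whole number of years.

t = ln(5) / ln(1 + 0.01) = 1.6094 / 0.009950 ≈ 161.75.
≈ 162 years.

162 years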